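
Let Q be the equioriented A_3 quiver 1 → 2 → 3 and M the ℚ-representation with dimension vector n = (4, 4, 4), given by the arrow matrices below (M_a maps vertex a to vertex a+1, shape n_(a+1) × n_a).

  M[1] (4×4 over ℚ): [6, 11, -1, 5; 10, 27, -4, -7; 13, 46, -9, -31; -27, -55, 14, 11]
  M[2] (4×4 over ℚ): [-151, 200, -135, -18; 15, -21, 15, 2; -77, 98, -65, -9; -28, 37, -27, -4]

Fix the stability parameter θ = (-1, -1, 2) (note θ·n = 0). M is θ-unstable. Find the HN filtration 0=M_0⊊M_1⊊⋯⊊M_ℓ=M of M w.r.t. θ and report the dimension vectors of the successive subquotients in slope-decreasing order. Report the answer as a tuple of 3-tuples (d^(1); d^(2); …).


Barcode: M ≅ I[1,3]^4. HN layers by μ_θ (2 steps, strictly decreasing):
  μ^(1)=2; μ^(2)=-1

((0, 0, 4); (4, 4, 0))


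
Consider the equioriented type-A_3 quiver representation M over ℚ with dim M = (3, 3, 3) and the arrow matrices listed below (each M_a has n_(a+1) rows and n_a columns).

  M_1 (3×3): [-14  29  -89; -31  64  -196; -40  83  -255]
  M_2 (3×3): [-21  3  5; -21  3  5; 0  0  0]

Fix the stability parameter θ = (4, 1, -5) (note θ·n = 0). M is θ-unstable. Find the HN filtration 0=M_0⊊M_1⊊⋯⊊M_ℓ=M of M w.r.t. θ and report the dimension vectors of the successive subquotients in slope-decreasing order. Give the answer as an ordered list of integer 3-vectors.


Via rank(M_{q-1}∘⋯∘M_p): M ≅ I[1,1], I[1,2], I[1,3], I[2,2], I[3,3]^2.
μ_θ-semistable layers: μ^(1)=4; μ^(2)=5/2; μ^(3)=1; μ^(4)=0; μ^(5)=-5

((1, 0, 0); (1, 1, 0); (0, 1, 0); (1, 1, 1); (0, 0, 2))


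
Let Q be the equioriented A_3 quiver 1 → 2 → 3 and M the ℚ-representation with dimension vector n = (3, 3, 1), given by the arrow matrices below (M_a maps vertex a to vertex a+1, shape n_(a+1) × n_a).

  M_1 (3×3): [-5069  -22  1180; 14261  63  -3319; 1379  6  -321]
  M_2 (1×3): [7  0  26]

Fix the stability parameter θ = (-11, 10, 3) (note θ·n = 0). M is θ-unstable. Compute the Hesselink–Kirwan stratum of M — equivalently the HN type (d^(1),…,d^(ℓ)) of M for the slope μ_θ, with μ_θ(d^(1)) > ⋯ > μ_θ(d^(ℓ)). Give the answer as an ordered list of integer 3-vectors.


Interval decomposition of M: I[1,2]^2, I[1,3].
HN type (ℓ=3): μ^(1)=10; μ^(2)=13/2; μ^(3)=-11

((0, 2, 0); (0, 1, 1); (3, 0, 0))


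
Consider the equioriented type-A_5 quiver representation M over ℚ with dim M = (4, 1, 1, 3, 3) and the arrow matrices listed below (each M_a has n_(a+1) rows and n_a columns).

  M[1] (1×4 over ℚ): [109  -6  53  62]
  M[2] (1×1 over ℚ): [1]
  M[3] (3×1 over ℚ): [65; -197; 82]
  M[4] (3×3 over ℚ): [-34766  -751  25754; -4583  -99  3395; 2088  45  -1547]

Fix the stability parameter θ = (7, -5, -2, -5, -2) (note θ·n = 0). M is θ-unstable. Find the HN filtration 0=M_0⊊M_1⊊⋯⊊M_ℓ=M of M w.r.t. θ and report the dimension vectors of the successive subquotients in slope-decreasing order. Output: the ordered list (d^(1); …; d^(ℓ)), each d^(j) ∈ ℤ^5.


Barcode: M ≅ I[1,1]^3, I[1,5], I[4,5]^2. HN layers by μ_θ (4 steps, strictly decreasing):
  μ^(1)=7; μ^(2)=-7/5; μ^(3)=-2; μ^(4)=-5

((3, 0, 0, 0, 0); (1, 1, 1, 1, 1); (0, 0, 0, 0, 2); (0, 0, 0, 2, 0))


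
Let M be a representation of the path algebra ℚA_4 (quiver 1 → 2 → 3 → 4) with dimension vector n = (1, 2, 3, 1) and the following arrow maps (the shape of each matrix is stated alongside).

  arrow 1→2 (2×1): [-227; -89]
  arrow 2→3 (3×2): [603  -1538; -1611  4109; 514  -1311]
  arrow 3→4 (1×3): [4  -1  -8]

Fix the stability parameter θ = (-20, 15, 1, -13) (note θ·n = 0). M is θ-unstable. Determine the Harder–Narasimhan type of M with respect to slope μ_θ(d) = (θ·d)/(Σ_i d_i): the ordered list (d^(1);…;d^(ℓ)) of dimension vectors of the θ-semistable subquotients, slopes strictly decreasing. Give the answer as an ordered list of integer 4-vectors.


Interval decomposition of M: I[1,3], I[2,4], I[3,3].
HN type (ℓ=3): μ^(1)=8; μ^(2)=1; μ^(3)=-20

((0, 1, 1, 0); (0, 1, 2, 1); (1, 0, 0, 0))


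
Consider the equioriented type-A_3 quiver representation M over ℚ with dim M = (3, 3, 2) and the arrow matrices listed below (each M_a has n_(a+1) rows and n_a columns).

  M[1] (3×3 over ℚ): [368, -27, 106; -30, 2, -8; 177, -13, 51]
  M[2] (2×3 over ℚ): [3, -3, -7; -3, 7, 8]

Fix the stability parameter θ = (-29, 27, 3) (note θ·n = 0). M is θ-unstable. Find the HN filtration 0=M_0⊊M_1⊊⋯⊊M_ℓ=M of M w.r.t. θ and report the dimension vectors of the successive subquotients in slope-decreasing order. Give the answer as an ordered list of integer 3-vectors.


Barcode: M ≅ I[1,2], I[1,3]^2. HN layers by μ_θ (3 steps, strictly decreasing):
  μ^(1)=27; μ^(2)=15; μ^(3)=-29

((0, 1, 0); (0, 2, 2); (3, 0, 0))


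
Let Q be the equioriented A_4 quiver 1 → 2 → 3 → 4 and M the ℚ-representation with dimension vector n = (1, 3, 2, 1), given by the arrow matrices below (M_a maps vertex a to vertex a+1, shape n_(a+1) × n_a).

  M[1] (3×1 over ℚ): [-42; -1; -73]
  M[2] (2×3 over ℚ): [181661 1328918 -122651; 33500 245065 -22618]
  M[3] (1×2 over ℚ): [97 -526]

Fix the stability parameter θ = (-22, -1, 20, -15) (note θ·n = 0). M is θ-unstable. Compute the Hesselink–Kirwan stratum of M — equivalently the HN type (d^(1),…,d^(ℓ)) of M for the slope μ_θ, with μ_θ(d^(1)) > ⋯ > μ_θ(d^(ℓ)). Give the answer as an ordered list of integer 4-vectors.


Interval decomposition of M: I[1,4], I[2,2], I[2,3].
HN type (ℓ=4): μ^(1)=20; μ^(2)=5/2; μ^(3)=-1; μ^(4)=-22

((0, 0, 1, 0); (0, 0, 1, 1); (0, 3, 0, 0); (1, 0, 0, 0))


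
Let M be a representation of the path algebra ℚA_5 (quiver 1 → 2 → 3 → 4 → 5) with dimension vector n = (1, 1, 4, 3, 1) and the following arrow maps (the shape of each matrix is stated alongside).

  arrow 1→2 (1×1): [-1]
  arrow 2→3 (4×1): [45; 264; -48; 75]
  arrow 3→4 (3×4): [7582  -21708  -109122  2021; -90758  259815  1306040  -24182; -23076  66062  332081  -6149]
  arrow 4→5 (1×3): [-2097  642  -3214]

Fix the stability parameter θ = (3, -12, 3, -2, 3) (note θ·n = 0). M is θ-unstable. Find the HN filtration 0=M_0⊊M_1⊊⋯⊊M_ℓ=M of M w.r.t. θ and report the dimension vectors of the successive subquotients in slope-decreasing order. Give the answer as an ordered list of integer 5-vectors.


Via rank(M_{q-1}∘⋯∘M_p): M ≅ I[1,5], I[3,3], I[3,4]^2.
μ_θ-semistable layers: μ^(1)=3; μ^(2)=1/2; μ^(3)=-9/2

((0, 0, 1, 0, 1); (0, 0, 3, 3, 0); (1, 1, 0, 0, 0))


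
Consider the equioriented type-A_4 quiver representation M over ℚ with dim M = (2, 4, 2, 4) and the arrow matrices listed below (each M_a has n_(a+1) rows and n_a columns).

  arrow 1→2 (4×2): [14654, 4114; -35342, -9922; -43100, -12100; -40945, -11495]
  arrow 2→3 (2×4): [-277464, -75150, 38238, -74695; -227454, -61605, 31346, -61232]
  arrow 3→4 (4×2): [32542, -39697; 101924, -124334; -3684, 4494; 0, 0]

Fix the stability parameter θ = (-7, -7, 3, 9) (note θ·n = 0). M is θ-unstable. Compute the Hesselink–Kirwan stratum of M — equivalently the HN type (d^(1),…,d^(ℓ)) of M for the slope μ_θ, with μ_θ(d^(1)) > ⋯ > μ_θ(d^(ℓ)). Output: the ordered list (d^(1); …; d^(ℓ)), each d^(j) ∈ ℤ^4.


Via rank(M_{q-1}∘⋯∘M_p): M ≅ I[1,1], I[1,3], I[2,2]^2, I[2,4], I[4,4]^3.
μ_θ-semistable layers: μ^(1)=9; μ^(2)=3; μ^(3)=-7

((0, 0, 0, 4); (0, 0, 2, 0); (2, 4, 0, 0))


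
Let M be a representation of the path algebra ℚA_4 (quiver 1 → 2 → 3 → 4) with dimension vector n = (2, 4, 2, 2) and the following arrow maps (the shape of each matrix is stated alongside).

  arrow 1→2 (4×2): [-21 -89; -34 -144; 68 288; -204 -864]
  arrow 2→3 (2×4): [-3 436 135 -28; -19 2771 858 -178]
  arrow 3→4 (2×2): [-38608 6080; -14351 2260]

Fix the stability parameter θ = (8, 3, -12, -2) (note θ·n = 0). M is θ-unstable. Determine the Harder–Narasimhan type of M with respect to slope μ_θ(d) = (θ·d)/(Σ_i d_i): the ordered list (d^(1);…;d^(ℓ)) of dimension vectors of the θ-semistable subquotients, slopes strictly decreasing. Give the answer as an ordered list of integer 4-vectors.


Via rank(M_{q-1}∘⋯∘M_p): M ≅ I[1,3], I[1,4], I[2,2]^2, I[4,4].
μ_θ-semistable layers: μ^(1)=3; μ^(2)=-1/3; μ^(3)=-3/4; μ^(4)=-2

((0, 2, 0, 0); (1, 1, 1, 0); (1, 1, 1, 1); (0, 0, 0, 1))


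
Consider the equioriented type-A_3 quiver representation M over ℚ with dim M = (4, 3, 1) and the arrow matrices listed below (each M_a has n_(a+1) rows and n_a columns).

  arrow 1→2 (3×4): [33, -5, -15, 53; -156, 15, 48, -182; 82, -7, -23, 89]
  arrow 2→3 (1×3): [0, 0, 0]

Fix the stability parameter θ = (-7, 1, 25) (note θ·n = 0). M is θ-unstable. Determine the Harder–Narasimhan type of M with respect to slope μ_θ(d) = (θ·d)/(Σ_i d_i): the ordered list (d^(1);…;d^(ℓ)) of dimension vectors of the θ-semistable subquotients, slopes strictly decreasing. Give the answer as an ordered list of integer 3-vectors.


Via rank(M_{q-1}∘⋯∘M_p): M ≅ I[1,1], I[1,2]^3, I[3,3].
μ_θ-semistable layers: μ^(1)=25; μ^(2)=1; μ^(3)=-7

((0, 0, 1); (0, 3, 0); (4, 0, 0))


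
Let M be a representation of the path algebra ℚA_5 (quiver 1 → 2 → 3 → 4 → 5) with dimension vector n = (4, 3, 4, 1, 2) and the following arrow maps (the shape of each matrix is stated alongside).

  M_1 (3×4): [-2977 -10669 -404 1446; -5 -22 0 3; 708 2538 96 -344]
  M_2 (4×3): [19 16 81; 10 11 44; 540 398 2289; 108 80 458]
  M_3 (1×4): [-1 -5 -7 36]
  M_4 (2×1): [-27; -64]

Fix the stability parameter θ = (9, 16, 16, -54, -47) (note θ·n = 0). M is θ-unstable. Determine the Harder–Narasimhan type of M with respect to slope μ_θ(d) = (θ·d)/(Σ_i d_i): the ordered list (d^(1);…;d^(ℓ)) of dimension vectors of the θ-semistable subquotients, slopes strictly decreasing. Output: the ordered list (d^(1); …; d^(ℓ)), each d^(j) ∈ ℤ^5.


Interval decomposition of M: I[1,1], I[1,3]^2, I[1,5], I[3,3], I[5,5].
HN type (ℓ=4): μ^(1)=16; μ^(2)=9; μ^(3)=-12; μ^(4)=-47

((0, 2, 3, 0, 0); (3, 0, 0, 0, 0); (1, 1, 1, 1, 1); (0, 0, 0, 0, 1))


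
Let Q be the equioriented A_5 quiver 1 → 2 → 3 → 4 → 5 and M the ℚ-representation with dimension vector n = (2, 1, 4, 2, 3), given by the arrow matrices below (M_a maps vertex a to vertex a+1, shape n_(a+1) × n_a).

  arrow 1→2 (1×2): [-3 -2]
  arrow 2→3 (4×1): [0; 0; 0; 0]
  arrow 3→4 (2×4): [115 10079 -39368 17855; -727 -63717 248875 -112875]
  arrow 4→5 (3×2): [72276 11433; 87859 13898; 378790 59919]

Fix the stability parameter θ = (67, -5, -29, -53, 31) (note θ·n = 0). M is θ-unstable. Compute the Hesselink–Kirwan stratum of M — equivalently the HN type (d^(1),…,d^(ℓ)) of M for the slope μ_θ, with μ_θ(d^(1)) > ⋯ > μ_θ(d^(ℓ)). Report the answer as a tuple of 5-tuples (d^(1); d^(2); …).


Interval decomposition of M: I[1,1], I[1,2], I[3,3]^2, I[3,5]^2, I[5,5].
HN type (ℓ=4): μ^(1)=67; μ^(2)=31; μ^(3)=-29; μ^(4)=-41

((1, 0, 0, 0, 0); (1, 1, 0, 0, 3); (0, 0, 2, 0, 0); (0, 0, 2, 2, 0))


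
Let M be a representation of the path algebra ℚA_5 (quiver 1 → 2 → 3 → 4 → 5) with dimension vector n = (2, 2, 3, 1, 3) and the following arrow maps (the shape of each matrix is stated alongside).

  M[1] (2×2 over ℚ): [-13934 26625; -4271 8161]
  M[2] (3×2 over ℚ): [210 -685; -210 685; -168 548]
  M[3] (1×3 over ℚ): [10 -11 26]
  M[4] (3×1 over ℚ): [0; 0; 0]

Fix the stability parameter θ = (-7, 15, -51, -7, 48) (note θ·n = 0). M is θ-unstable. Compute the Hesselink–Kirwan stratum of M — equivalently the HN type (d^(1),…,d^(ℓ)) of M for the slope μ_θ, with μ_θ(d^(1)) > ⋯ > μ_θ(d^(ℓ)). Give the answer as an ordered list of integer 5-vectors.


Barcode: M ≅ I[1,2], I[1,4], I[3,3]^2, I[5,5]^3. HN layers by μ_θ (5 steps, strictly decreasing):
  μ^(1)=48; μ^(2)=15; μ^(3)=-7; μ^(4)=-43/3; μ^(5)=-51

((0, 0, 0, 0, 3); (0, 1, 0, 0, 0); (1, 0, 0, 1, 0); (1, 1, 1, 0, 0); (0, 0, 2, 0, 0))


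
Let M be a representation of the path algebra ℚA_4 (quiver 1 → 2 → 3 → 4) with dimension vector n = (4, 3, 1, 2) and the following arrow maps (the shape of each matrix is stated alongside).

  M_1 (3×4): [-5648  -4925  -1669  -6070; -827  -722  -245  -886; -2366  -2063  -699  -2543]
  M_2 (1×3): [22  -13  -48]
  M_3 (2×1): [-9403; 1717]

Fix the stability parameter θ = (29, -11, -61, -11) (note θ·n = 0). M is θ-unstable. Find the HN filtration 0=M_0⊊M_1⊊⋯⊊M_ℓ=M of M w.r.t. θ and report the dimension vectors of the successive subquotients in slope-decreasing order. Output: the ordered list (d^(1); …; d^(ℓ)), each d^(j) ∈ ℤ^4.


Barcode: M ≅ I[1,1], I[1,2]^2, I[1,4], I[4,4]. HN layers by μ_θ (4 steps, strictly decreasing):
  μ^(1)=29; μ^(2)=9; μ^(3)=-11; μ^(4)=-43/3

((1, 0, 0, 0); (2, 2, 0, 0); (0, 0, 0, 2); (1, 1, 1, 0))


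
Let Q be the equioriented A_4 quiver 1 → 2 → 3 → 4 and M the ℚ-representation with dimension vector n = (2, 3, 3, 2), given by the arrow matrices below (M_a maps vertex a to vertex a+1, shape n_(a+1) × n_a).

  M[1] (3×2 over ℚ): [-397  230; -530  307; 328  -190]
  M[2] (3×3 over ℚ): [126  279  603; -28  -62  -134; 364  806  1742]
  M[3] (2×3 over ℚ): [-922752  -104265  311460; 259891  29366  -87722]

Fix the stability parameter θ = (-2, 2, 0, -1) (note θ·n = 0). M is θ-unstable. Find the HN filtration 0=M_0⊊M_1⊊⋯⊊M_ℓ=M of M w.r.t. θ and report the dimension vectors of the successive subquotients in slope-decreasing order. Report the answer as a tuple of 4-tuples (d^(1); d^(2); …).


Barcode: M ≅ I[1,2], I[1,4], I[2,2], I[3,3], I[3,4]. HN layers by μ_θ (5 steps, strictly decreasing):
  μ^(1)=2; μ^(2)=1/3; μ^(3)=0; μ^(4)=-1/2; μ^(5)=-2

((0, 2, 0, 0); (0, 1, 1, 1); (0, 0, 1, 0); (0, 0, 1, 1); (2, 0, 0, 0))


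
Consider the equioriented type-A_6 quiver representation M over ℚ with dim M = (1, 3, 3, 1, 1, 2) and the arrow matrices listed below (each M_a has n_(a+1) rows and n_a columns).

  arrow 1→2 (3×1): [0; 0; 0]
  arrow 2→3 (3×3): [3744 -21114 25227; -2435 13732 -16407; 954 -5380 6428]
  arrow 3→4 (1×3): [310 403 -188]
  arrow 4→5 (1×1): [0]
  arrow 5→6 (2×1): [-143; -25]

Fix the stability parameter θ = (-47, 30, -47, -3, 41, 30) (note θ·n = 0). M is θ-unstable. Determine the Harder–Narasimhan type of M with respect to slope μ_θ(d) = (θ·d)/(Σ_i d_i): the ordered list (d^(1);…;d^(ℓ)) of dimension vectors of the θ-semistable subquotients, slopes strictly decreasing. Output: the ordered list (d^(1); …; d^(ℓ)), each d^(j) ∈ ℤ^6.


Barcode: M ≅ I[1,1], I[2,2], I[2,3], I[2,4], I[3,3], I[5,6], I[6,6]. HN layers by μ_θ (5 steps, strictly decreasing):
  μ^(1)=71/2; μ^(2)=30; μ^(3)=-3; μ^(4)=-17/2; μ^(5)=-47

((0, 0, 0, 0, 1, 1); (0, 1, 0, 0, 0, 1); (0, 0, 0, 1, 0, 0); (0, 2, 2, 0, 0, 0); (1, 0, 1, 0, 0, 0))


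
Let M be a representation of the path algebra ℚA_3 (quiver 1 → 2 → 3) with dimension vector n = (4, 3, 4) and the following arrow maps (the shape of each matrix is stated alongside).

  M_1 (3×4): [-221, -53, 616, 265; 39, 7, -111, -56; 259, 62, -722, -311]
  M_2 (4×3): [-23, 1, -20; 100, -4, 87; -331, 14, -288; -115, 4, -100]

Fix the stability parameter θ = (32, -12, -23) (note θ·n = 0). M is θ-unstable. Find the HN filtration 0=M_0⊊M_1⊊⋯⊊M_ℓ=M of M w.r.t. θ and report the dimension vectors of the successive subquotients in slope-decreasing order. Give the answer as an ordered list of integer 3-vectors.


Barcode: M ≅ I[1,1], I[1,3]^3, I[3,3]. HN layers by μ_θ (3 steps, strictly decreasing):
  μ^(1)=32; μ^(2)=-1; μ^(3)=-23

((1, 0, 0); (3, 3, 3); (0, 0, 1))


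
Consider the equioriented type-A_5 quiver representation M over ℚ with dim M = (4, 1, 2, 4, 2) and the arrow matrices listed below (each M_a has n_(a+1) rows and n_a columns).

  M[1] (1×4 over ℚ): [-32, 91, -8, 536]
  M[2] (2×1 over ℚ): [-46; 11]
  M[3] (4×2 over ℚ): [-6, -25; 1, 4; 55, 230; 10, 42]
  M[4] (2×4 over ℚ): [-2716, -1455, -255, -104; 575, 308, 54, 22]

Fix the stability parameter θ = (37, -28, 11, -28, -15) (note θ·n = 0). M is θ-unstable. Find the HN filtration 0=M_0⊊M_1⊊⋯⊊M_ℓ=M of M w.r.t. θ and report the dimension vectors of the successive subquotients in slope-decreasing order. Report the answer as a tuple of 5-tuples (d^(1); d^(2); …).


Barcode: M ≅ I[1,1]^3, I[1,5], I[3,4], I[4,4], I[4,5]. HN layers by μ_θ (5 steps, strictly decreasing):
  μ^(1)=37; μ^(2)=-23/5; μ^(3)=-17/2; μ^(4)=-15; μ^(5)=-28

((3, 0, 0, 0, 0); (1, 1, 1, 1, 1); (0, 0, 1, 1, 0); (0, 0, 0, 0, 1); (0, 0, 0, 2, 0))


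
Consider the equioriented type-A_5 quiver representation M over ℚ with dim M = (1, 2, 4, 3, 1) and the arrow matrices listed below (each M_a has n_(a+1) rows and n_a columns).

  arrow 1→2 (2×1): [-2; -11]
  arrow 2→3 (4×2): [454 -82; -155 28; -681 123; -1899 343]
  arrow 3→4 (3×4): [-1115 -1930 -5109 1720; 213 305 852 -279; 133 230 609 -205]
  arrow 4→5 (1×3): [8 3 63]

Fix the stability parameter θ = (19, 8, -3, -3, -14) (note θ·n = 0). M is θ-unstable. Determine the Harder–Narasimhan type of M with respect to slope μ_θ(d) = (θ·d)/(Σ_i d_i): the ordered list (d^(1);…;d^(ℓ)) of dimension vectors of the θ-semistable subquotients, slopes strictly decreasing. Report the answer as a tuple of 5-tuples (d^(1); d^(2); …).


Via rank(M_{q-1}∘⋯∘M_p): M ≅ I[1,5], I[2,4], I[3,3], I[3,4].
μ_θ-semistable layers: μ^(1)=7/5; μ^(2)=2/3; μ^(3)=-3

((1, 1, 1, 1, 1); (0, 1, 1, 1, 0); (0, 0, 2, 1, 0))


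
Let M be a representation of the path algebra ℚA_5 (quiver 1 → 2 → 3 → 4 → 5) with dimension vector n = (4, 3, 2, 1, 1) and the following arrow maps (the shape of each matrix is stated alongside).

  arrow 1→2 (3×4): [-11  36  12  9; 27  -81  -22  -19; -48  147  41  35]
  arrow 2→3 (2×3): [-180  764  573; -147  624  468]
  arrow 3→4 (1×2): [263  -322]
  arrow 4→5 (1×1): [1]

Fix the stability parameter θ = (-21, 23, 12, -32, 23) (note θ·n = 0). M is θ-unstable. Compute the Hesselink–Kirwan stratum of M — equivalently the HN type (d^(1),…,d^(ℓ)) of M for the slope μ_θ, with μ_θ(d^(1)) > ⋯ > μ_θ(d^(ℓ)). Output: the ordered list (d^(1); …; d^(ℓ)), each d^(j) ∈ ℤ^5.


Interval decomposition of M: I[1,1], I[1,2], I[1,3], I[1,5].
HN type (ℓ=4): μ^(1)=23; μ^(2)=35/2; μ^(3)=1; μ^(4)=-21

((0, 1, 0, 0, 1); (0, 1, 1, 0, 0); (0, 1, 1, 1, 0); (4, 0, 0, 0, 0))


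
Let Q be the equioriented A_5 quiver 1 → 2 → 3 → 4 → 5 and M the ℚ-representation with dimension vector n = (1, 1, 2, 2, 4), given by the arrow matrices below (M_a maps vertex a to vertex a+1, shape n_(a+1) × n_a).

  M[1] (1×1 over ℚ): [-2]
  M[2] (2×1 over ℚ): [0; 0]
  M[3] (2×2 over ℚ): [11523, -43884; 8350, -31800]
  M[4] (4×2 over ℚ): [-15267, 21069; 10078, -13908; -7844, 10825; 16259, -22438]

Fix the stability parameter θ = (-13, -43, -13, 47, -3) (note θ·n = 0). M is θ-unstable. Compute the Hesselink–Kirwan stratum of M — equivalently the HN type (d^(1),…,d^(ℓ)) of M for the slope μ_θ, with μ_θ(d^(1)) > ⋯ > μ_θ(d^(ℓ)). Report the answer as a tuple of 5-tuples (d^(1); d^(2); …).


Via rank(M_{q-1}∘⋯∘M_p): M ≅ I[1,2], I[3,3], I[3,5], I[4,5], I[5,5]^2.
μ_θ-semistable layers: μ^(1)=22; μ^(2)=-3; μ^(3)=-13; μ^(4)=-28

((0, 0, 0, 2, 2); (0, 0, 0, 0, 2); (0, 0, 2, 0, 0); (1, 1, 0, 0, 0))


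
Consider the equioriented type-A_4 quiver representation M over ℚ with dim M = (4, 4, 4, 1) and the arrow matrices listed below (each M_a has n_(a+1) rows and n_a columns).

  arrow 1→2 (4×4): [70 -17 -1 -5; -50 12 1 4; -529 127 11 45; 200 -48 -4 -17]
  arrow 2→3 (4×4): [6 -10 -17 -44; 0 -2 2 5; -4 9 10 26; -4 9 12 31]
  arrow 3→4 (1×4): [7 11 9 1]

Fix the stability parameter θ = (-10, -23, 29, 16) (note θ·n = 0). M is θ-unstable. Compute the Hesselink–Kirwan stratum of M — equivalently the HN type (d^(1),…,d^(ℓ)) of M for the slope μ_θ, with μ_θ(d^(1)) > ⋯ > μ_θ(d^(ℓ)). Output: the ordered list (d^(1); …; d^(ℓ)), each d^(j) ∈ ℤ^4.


Via rank(M_{q-1}∘⋯∘M_p): M ≅ I[1,2], I[1,3]^2, I[1,4], I[3,3].
μ_θ-semistable layers: μ^(1)=29; μ^(2)=45/2; μ^(3)=-33/2

((0, 0, 3, 0); (0, 0, 1, 1); (4, 4, 0, 0))


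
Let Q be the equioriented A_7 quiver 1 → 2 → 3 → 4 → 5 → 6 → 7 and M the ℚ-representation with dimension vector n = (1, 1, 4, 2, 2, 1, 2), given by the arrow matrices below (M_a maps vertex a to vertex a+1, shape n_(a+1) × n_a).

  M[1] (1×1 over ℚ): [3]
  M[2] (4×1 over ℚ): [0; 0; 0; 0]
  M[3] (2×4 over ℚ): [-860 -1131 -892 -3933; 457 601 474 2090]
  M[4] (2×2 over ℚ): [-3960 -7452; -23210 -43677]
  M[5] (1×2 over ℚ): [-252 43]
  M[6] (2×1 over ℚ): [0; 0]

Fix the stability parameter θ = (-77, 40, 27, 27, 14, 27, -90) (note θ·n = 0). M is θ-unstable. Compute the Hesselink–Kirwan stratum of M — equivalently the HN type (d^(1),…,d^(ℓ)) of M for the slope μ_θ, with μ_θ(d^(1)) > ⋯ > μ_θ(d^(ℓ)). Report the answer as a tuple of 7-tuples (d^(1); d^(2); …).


Barcode: M ≅ I[1,2], I[3,3]^2, I[3,4], I[3,6], I[5,5], I[7,7]^2. HN layers by μ_θ (6 steps, strictly decreasing):
  μ^(1)=40; μ^(2)=27; μ^(3)=68/3; μ^(4)=14; μ^(5)=-77; μ^(6)=-90

((0, 1, 0, 0, 0, 0, 0); (0, 0, 3, 1, 0, 1, 0); (0, 0, 1, 1, 1, 0, 0); (0, 0, 0, 0, 1, 0, 0); (1, 0, 0, 0, 0, 0, 0); (0, 0, 0, 0, 0, 0, 2))


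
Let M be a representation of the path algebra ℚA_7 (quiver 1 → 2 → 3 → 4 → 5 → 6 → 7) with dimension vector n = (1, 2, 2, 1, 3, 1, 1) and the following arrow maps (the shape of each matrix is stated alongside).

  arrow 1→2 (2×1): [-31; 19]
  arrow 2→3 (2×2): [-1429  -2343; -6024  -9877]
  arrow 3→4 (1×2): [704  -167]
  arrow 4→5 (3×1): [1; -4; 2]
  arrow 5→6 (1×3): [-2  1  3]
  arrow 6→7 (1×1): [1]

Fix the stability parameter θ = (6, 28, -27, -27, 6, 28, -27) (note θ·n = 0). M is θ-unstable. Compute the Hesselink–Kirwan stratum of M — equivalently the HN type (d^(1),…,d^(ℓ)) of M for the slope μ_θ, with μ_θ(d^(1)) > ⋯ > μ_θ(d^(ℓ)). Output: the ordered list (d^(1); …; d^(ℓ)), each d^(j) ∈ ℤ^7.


Interval decomposition of M: I[1,5], I[2,3], I[5,5], I[5,7].
HN type (ℓ=4): μ^(1)=6; μ^(2)=7/3; μ^(3)=1/2; μ^(4)=-5

((0, 0, 0, 0, 2, 0, 0); (0, 0, 0, 0, 1, 1, 1); (0, 1, 1, 0, 0, 0, 0); (1, 1, 1, 1, 0, 0, 0))


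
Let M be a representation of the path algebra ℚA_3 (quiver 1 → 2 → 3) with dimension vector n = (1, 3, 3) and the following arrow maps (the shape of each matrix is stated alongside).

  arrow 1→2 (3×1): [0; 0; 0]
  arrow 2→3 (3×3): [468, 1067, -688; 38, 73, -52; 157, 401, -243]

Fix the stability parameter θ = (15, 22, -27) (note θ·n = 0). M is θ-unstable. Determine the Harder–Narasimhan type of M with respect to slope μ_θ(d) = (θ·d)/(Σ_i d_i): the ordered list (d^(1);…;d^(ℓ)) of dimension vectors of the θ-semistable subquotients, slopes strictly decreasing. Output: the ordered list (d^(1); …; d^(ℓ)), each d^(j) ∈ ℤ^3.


Barcode: M ≅ I[1,1], I[2,3]^3. HN layers by μ_θ (2 steps, strictly decreasing):
  μ^(1)=15; μ^(2)=-5/2

((1, 0, 0); (0, 3, 3))


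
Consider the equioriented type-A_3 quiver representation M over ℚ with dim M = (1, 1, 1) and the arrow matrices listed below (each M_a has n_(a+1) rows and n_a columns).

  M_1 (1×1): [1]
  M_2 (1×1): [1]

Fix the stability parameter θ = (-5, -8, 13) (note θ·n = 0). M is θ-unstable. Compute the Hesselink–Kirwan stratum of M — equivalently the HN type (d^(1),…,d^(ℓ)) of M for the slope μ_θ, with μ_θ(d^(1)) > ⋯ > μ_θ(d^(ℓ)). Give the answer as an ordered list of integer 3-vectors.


Barcode: M ≅ I[1,3]. HN layers by μ_θ (2 steps, strictly decreasing):
  μ^(1)=13; μ^(2)=-13/2

((0, 0, 1); (1, 1, 0))


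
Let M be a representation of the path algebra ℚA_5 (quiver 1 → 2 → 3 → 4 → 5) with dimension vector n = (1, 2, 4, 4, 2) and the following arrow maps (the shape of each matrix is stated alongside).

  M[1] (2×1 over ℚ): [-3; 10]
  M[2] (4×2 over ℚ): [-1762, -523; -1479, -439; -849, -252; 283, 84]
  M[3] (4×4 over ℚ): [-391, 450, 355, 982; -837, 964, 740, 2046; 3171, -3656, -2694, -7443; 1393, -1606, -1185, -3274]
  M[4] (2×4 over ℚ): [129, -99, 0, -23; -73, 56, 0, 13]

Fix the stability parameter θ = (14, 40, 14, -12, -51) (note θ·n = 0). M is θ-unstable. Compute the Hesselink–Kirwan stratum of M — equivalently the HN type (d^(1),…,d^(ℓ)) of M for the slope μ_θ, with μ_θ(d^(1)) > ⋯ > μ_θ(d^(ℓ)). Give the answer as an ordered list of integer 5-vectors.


Barcode: M ≅ I[1,4], I[2,5], I[3,3], I[3,4], I[4,5]. HN layers by μ_θ (4 steps, strictly decreasing):
  μ^(1)=14; μ^(2)=1; μ^(3)=-9/4; μ^(4)=-63/2

((1, 1, 2, 1, 0); (0, 0, 1, 1, 0); (0, 1, 1, 1, 1); (0, 0, 0, 1, 1))


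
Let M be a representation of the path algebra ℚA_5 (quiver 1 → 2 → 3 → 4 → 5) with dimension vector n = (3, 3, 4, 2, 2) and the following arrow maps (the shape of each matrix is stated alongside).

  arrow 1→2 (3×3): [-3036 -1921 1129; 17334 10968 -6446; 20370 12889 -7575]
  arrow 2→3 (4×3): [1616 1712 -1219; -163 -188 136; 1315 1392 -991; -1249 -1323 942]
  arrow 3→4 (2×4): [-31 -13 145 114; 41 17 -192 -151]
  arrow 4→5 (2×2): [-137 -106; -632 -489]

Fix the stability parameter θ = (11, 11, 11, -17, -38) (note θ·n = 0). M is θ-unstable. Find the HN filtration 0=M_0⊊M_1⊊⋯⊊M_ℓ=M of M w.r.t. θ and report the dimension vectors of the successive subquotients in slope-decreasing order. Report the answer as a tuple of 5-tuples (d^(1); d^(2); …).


Interval decomposition of M: I[1,1], I[1,3], I[1,5], I[2,3], I[3,5].
HN type (ℓ=3): μ^(1)=11; μ^(2)=-22/5; μ^(3)=-44/3

((2, 2, 2, 0, 0); (1, 1, 1, 1, 1); (0, 0, 1, 1, 1))


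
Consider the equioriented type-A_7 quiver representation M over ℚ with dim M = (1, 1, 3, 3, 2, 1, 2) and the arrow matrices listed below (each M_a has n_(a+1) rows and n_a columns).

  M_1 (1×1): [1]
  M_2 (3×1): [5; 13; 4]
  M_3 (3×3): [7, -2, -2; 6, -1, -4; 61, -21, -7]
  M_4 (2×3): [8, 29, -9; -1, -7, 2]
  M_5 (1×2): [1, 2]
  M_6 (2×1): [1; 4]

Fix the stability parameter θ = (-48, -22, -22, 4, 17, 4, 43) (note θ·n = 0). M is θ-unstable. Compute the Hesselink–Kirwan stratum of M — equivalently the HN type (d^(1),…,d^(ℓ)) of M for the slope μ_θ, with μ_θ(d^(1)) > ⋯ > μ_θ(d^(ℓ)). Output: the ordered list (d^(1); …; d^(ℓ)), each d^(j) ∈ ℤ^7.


Barcode: M ≅ I[1,7], I[3,4], I[3,5], I[7,7]. HN layers by μ_θ (6 steps, strictly decreasing):
  μ^(1)=43; μ^(2)=17; μ^(3)=21/2; μ^(4)=4; μ^(5)=-22; μ^(6)=-48

((0, 0, 0, 0, 0, 0, 2); (0, 0, 0, 0, 1, 0, 0); (0, 0, 0, 0, 1, 1, 0); (0, 0, 0, 3, 0, 0, 0); (0, 1, 3, 0, 0, 0, 0); (1, 0, 0, 0, 0, 0, 0))


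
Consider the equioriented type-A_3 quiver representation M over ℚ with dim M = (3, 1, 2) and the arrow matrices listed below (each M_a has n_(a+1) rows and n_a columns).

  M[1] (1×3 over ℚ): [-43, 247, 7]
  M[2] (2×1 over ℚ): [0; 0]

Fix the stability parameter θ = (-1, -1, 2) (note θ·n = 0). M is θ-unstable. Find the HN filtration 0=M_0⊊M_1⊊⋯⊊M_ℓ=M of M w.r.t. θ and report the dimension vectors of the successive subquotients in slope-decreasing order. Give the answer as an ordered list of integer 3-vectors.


Interval decomposition of M: I[1,1]^2, I[1,2], I[3,3]^2.
HN type (ℓ=2): μ^(1)=2; μ^(2)=-1

((0, 0, 2); (3, 1, 0))


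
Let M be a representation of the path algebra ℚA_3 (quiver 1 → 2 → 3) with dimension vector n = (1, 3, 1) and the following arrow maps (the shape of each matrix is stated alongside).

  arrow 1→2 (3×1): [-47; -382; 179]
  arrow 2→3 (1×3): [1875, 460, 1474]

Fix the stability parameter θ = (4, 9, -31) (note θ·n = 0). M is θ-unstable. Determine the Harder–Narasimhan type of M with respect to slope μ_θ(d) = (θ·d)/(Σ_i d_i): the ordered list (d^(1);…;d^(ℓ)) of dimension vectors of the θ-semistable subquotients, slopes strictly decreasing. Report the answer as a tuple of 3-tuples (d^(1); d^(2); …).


Barcode: M ≅ I[1,3], I[2,2]^2. HN layers by μ_θ (2 steps, strictly decreasing):
  μ^(1)=9; μ^(2)=-6

((0, 2, 0); (1, 1, 1))


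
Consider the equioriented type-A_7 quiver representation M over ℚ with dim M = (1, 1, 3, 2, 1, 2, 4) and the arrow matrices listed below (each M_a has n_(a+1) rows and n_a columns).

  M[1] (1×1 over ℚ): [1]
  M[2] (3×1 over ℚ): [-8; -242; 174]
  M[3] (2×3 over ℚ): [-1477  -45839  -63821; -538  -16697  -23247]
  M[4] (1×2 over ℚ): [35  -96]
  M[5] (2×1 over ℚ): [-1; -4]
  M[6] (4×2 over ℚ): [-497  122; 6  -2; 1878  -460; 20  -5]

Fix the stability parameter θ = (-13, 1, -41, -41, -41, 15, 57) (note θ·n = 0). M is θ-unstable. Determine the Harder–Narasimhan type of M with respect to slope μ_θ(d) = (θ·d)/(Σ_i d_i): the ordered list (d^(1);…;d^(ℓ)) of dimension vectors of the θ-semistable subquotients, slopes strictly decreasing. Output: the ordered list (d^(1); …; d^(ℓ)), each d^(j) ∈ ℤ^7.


Interval decomposition of M: I[1,3], I[3,4], I[3,7], I[6,7], I[7,7]^2.
HN type (ℓ=4): μ^(1)=57; μ^(2)=15; μ^(3)=-53/3; μ^(4)=-41

((0, 0, 0, 0, 0, 0, 4); (0, 0, 0, 0, 0, 2, 0); (1, 1, 1, 0, 0, 0, 0); (0, 0, 2, 2, 1, 0, 0))


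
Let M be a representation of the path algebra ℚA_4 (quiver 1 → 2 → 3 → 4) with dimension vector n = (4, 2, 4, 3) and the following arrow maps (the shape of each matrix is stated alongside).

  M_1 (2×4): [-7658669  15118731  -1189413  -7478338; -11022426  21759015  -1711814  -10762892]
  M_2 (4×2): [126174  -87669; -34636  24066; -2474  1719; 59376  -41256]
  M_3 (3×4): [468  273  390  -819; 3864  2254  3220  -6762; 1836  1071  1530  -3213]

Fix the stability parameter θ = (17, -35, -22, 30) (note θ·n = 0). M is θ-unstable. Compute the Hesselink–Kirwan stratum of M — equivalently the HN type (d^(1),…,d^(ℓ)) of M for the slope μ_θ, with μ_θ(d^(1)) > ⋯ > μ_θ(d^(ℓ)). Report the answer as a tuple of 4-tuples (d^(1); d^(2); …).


Interval decomposition of M: I[1,1]^2, I[1,2], I[1,3], I[3,3]^2, I[3,4], I[4,4]^2.
HN type (ℓ=5): μ^(1)=30; μ^(2)=17; μ^(3)=-9; μ^(4)=-40/3; μ^(5)=-22

((0, 0, 0, 3); (2, 0, 0, 0); (1, 1, 0, 0); (1, 1, 1, 0); (0, 0, 3, 0))


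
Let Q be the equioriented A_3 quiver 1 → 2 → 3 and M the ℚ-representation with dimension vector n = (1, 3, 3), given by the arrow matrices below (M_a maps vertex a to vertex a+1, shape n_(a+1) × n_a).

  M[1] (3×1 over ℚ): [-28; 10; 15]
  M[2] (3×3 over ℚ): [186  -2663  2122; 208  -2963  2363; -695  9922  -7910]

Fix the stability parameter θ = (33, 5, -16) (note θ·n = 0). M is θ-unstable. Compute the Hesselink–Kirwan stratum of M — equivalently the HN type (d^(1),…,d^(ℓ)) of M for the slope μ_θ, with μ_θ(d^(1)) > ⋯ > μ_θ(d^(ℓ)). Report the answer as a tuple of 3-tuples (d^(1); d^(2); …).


Barcode: M ≅ I[1,3], I[2,3]^2. HN layers by μ_θ (2 steps, strictly decreasing):
  μ^(1)=22/3; μ^(2)=-11/2

((1, 1, 1); (0, 2, 2))


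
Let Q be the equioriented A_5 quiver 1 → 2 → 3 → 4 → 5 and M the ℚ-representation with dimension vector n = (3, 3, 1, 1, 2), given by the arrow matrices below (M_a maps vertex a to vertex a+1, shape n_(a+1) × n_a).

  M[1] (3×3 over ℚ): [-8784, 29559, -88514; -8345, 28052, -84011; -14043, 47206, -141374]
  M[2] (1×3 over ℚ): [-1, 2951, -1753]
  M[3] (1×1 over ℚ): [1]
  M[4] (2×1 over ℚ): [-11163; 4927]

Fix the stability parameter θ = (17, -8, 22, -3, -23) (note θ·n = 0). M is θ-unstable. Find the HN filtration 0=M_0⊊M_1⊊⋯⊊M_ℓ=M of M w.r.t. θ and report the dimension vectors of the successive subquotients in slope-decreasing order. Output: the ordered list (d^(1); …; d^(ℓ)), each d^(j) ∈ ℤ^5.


Via rank(M_{q-1}∘⋯∘M_p): M ≅ I[1,2]^2, I[1,5], I[5,5].
μ_θ-semistable layers: μ^(1)=9/2; μ^(2)=1; μ^(3)=-23

((2, 2, 0, 0, 0); (1, 1, 1, 1, 1); (0, 0, 0, 0, 1))


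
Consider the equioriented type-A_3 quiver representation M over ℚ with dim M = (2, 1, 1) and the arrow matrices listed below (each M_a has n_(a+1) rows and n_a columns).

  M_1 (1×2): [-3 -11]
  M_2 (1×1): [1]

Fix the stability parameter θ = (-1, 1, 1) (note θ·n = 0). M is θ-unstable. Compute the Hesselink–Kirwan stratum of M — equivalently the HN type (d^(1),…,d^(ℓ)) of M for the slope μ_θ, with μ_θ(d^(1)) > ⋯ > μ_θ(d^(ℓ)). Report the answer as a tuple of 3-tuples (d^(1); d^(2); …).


Via rank(M_{q-1}∘⋯∘M_p): M ≅ I[1,1], I[1,3].
μ_θ-semistable layers: μ^(1)=1; μ^(2)=-1

((0, 1, 1); (2, 0, 0))


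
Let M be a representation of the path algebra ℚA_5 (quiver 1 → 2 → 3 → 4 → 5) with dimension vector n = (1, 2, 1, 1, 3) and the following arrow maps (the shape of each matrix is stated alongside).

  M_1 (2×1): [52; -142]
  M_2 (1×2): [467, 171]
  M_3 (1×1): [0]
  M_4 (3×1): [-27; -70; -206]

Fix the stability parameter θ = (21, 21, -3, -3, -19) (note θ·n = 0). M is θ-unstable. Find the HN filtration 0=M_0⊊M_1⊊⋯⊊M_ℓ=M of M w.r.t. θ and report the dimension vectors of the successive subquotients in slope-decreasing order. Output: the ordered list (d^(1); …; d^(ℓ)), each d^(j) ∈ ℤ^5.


Barcode: M ≅ I[1,3], I[2,2], I[4,5], I[5,5]^2. HN layers by μ_θ (4 steps, strictly decreasing):
  μ^(1)=21; μ^(2)=13; μ^(3)=-11; μ^(4)=-19

((0, 1, 0, 0, 0); (1, 1, 1, 0, 0); (0, 0, 0, 1, 1); (0, 0, 0, 0, 2))


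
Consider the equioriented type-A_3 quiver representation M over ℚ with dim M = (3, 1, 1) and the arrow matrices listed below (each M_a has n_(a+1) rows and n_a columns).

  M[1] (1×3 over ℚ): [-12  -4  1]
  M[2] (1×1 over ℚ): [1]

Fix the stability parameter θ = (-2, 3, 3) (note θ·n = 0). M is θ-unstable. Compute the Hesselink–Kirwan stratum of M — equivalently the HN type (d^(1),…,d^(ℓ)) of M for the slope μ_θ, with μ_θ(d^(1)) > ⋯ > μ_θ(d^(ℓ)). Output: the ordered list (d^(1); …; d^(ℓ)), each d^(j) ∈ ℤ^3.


Barcode: M ≅ I[1,1]^2, I[1,3]. HN layers by μ_θ (2 steps, strictly decreasing):
  μ^(1)=3; μ^(2)=-2

((0, 1, 1); (3, 0, 0))


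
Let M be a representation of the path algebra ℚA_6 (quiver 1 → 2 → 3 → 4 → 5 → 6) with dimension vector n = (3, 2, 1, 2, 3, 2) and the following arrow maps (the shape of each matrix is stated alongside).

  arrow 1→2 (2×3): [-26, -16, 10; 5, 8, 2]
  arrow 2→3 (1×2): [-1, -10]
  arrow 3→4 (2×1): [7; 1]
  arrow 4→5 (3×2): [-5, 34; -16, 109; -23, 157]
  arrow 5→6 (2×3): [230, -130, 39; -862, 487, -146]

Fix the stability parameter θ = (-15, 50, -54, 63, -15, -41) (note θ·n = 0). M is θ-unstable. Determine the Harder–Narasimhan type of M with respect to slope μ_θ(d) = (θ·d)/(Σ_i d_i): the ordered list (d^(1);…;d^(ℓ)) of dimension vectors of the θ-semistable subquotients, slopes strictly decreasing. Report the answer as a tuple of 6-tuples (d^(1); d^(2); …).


Interval decomposition of M: I[1,1], I[1,2], I[1,6], I[4,6], I[5,5].
HN type (ℓ=4): μ^(1)=50; μ^(2)=7/3; μ^(3)=-2; μ^(4)=-15

((0, 1, 0, 0, 0, 0); (0, 0, 0, 2, 2, 2); (0, 1, 1, 0, 0, 0); (3, 0, 0, 0, 1, 0))


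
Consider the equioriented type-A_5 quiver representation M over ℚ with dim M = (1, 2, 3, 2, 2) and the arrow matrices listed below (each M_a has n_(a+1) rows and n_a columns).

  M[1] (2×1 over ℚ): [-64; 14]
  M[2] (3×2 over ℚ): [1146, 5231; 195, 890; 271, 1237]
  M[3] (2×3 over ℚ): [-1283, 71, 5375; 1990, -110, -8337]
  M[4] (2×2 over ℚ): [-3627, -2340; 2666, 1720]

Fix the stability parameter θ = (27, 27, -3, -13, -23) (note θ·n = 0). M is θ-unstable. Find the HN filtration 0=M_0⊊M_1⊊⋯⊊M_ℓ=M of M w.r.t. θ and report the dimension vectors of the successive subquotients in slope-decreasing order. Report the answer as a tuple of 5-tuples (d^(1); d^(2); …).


Barcode: M ≅ I[1,4], I[2,5], I[3,3], I[5,5]. HN layers by μ_θ (3 steps, strictly decreasing):
  μ^(1)=19/2; μ^(2)=-3; μ^(3)=-23

((1, 1, 1, 1, 0); (0, 1, 2, 1, 1); (0, 0, 0, 0, 1))


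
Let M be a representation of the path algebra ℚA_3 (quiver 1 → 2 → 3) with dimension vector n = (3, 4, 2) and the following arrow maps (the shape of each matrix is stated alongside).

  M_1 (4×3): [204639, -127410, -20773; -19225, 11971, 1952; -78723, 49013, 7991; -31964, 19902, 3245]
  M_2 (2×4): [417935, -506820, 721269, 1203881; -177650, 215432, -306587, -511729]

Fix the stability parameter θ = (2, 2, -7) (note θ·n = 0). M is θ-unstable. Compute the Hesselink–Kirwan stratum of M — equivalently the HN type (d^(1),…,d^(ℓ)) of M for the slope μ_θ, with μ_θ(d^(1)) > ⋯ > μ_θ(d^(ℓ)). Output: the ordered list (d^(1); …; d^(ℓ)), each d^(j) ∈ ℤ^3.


Barcode: M ≅ I[1,2], I[1,3]^2, I[2,2]. HN layers by μ_θ (2 steps, strictly decreasing):
  μ^(1)=2; μ^(2)=-1

((1, 2, 0); (2, 2, 2))


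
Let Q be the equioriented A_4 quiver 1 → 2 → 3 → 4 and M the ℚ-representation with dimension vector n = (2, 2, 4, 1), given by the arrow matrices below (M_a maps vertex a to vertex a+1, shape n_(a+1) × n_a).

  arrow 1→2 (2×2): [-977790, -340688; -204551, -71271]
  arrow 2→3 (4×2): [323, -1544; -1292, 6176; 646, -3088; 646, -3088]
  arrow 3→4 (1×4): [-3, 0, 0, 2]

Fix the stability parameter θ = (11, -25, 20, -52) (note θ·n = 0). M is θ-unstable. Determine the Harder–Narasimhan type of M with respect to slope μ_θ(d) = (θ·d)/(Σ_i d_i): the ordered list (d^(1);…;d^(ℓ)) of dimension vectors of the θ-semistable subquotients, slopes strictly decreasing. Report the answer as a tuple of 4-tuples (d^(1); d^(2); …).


Interval decomposition of M: I[1,2], I[1,4], I[3,3]^3.
HN type (ℓ=3): μ^(1)=20; μ^(2)=-7; μ^(3)=-23/2

((0, 0, 3, 0); (1, 1, 0, 0); (1, 1, 1, 1))


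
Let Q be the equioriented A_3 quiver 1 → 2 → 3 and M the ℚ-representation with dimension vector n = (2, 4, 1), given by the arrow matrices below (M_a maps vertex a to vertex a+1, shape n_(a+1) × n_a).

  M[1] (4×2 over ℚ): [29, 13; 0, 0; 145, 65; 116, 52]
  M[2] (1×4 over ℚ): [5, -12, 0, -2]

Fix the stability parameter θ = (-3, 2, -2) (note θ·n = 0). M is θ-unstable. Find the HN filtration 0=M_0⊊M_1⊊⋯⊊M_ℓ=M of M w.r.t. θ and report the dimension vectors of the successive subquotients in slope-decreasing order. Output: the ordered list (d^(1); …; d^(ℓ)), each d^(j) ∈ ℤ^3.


Via rank(M_{q-1}∘⋯∘M_p): M ≅ I[1,1], I[1,3], I[2,2]^3.
μ_θ-semistable layers: μ^(1)=2; μ^(2)=0; μ^(3)=-3

((0, 3, 0); (0, 1, 1); (2, 0, 0))


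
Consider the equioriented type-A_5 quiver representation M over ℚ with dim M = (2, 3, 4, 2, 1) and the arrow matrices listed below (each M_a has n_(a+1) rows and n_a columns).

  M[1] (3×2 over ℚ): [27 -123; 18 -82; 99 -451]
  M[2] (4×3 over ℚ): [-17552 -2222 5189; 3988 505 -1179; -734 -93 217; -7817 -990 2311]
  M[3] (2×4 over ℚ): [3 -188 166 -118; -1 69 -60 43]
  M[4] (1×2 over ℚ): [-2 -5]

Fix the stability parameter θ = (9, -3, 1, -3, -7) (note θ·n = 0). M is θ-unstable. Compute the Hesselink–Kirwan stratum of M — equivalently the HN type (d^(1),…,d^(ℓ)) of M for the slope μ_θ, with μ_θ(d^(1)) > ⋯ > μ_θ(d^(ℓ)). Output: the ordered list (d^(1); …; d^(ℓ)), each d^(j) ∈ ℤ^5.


Via rank(M_{q-1}∘⋯∘M_p): M ≅ I[1,1], I[1,5], I[2,3], I[2,4], I[3,3].
μ_θ-semistable layers: μ^(1)=9; μ^(2)=1; μ^(3)=-3/5; μ^(4)=-1; μ^(5)=-3

((1, 0, 0, 0, 0); (0, 0, 2, 0, 0); (1, 1, 1, 1, 1); (0, 0, 1, 1, 0); (0, 2, 0, 0, 0))


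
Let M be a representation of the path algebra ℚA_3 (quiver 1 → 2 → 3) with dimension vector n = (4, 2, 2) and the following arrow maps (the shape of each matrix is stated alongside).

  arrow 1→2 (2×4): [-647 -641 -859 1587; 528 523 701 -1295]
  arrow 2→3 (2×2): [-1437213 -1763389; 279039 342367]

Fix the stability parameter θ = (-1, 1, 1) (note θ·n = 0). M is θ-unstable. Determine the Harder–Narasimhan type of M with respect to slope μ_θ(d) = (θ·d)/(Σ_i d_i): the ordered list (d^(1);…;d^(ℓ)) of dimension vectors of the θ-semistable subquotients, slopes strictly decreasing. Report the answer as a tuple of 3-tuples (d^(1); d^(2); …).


Via rank(M_{q-1}∘⋯∘M_p): M ≅ I[1,1]^2, I[1,2], I[1,3], I[3,3].
μ_θ-semistable layers: μ^(1)=1; μ^(2)=-1

((0, 2, 2); (4, 0, 0))
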